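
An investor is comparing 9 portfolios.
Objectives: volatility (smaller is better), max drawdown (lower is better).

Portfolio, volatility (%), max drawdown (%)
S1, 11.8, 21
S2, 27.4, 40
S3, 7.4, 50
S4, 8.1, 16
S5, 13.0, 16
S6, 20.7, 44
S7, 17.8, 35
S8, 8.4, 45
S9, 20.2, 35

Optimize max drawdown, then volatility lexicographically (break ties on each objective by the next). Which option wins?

First minimize max drawdown: best is 16, kept {S4, S5}.
Then minimize volatility: best is 8.1, kept {S4}.

S4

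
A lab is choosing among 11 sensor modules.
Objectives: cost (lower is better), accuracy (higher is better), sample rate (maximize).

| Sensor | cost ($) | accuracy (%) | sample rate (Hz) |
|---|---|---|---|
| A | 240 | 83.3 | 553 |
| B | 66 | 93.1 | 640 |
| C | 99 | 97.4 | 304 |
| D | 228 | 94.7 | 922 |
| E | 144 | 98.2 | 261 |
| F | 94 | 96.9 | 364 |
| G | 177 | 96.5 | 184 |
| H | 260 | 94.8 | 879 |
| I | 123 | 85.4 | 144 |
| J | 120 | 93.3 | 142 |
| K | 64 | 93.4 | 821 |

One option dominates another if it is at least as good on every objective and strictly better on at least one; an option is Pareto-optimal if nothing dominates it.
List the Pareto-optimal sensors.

C, D, E, F, H, K

A: dominated by B (cost 66≤240, accuracy 93.1≥83.3, sample rate 640≥553).
B: dominated by K (cost 64≤66, accuracy 93.4≥93.1, sample rate 821≥640).
C: not dominated.
D: not dominated (best sample rate).
E: not dominated (best accuracy).
F: not dominated.
G: dominated by C (cost 99≤177, accuracy 97.4≥96.5, sample rate 304≥184).
H: not dominated.
I: dominated by B (cost 66≤123, accuracy 93.1≥85.4, sample rate 640≥144).
J: dominated by C (cost 99≤120, accuracy 97.4≥93.3, sample rate 304≥142).
K: not dominated (best cost).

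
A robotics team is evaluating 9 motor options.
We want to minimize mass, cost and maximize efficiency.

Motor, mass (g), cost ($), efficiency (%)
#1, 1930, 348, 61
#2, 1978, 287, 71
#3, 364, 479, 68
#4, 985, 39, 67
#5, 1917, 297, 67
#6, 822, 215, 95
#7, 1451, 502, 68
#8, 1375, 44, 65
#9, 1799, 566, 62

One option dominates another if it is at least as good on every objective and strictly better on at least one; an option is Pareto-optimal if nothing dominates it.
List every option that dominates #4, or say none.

#1: worse on mass (1930 vs 985).
#2: worse on mass (1978 vs 985).
#3: worse on cost (479 vs 39).
#5: worse on mass (1917 vs 985).
#6: worse on cost (215 vs 39).
#7: worse on mass (1451 vs 985).
#8: worse on mass (1375 vs 985).
#9: worse on mass (1799 vs 985).
No option dominates #4.

none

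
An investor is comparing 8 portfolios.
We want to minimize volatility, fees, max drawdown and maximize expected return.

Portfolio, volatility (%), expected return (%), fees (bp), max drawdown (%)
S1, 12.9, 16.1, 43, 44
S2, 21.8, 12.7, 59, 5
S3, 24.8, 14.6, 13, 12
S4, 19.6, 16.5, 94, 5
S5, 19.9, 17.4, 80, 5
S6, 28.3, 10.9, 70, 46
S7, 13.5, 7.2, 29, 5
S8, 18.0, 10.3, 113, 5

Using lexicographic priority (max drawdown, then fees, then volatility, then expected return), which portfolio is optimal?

First minimize max drawdown: best is 5, kept {S2, S4, S5, S7, S8}.
Then minimize fees: best is 29, kept {S7}.

S7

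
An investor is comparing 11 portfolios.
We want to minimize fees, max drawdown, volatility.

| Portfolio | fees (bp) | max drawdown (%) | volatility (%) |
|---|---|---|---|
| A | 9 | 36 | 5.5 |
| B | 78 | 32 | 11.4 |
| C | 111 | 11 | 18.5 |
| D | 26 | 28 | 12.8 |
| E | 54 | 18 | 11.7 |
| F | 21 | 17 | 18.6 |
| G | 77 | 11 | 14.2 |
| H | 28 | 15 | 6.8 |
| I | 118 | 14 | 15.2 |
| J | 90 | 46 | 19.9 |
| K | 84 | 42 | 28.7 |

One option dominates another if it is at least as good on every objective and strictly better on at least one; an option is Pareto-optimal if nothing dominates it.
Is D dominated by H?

No

H vs D: H is worse on fees (28 vs 26), so it does not dominate D.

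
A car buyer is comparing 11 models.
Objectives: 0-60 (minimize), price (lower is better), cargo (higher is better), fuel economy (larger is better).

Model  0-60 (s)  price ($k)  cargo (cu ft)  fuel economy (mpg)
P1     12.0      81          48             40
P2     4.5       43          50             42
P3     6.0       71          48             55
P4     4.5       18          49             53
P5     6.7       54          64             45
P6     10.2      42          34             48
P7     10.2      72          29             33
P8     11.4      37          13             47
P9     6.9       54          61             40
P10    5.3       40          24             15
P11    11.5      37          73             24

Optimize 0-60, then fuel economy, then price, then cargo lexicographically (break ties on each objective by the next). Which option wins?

P4

First minimize 0-60: best is 4.5, kept {P2, P4}.
Then maximize fuel economy: best is 53, kept {P4}.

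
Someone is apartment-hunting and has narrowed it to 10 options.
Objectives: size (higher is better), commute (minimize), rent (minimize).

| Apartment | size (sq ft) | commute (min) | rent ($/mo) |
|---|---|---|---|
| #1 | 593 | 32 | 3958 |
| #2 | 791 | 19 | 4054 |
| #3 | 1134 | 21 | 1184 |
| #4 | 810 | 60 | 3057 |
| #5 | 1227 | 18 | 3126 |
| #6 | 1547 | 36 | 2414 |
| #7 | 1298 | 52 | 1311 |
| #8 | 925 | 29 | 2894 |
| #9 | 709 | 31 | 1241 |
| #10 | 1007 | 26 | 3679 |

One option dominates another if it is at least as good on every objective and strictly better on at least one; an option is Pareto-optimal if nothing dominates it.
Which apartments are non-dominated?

#3, #5, #6, #7

#1: dominated by #3 (size 1134≥593, commute 21≤32, rent 1184≤3958).
#2: dominated by #5 (size 1227≥791, commute 18≤19, rent 3126≤4054).
#3: not dominated (best rent).
#4: dominated by #3 (size 1134≥810, commute 21≤60, rent 1184≤3057).
#5: not dominated (best commute).
#6: not dominated (best size).
#7: not dominated.
#8: dominated by #3 (size 1134≥925, commute 21≤29, rent 1184≤2894).
#9: dominated by #3 (size 1134≥709, commute 21≤31, rent 1184≤1241).
#10: dominated by #3 (size 1134≥1007, commute 21≤26, rent 1184≤3679).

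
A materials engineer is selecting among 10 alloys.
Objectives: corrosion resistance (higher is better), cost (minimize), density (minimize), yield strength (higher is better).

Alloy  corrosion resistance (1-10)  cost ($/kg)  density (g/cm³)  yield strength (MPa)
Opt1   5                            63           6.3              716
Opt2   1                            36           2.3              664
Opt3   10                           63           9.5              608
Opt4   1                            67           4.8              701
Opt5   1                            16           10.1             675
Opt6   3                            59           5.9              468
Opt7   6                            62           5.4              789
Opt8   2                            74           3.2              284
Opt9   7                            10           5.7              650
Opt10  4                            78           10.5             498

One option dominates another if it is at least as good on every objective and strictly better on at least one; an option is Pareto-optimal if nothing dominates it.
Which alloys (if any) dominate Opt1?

Opt7: corrosion resistance 6≥5, cost 62≤63, density 5.4≤6.3, yield strength 789≥716 — dominates Opt1.
Others (Opt2, Opt3, Opt4, Opt5, Opt6, Opt8, Opt9, Opt10) are each worse than Opt1 on at least one objective.

Opt7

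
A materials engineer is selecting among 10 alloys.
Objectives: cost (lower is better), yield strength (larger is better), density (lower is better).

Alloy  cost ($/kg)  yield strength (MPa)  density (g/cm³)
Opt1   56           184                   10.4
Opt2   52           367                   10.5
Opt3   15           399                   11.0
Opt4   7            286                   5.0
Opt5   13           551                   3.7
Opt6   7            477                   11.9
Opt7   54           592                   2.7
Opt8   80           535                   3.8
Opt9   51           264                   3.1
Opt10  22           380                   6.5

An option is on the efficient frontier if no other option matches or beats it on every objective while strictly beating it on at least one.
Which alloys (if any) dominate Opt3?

Opt5: cost 13≤15, yield strength 551≥399, density 3.7≤11.0 — dominates Opt3.
Others (Opt1, Opt2, Opt4, Opt6, Opt7, Opt8, Opt9, Opt10) are each worse than Opt3 on at least one objective.

Opt5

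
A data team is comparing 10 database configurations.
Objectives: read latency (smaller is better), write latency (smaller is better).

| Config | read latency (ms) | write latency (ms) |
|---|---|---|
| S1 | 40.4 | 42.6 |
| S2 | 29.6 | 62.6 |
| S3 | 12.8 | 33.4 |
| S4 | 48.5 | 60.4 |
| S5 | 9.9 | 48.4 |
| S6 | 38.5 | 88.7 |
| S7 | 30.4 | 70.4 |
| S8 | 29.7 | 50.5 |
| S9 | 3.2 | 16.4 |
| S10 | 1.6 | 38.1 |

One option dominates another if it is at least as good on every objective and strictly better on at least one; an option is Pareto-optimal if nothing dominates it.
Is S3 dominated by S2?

S2 vs S3: S2 is worse on read latency (29.6 vs 12.8), so it does not dominate S3.

No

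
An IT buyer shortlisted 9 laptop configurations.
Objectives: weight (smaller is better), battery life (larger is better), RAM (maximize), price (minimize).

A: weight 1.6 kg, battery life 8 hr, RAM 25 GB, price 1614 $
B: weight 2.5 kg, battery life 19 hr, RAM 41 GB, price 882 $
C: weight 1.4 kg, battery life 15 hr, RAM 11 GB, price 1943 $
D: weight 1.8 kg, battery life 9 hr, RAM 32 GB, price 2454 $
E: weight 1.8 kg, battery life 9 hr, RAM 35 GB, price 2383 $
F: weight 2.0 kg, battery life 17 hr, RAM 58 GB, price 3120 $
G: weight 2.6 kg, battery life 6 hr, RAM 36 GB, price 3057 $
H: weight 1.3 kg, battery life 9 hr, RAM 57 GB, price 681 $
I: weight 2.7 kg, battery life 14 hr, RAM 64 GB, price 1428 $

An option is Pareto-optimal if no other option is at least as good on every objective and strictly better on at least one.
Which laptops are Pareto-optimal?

A: dominated by H (weight 1.3≤1.6, battery life 9≥8, RAM 57≥25, price 681≤1614).
B: not dominated (best battery life).
C: not dominated.
D: dominated by E (weight 1.8≤1.8, battery life 9≥9, RAM 35≥32, price 2383≤2454).
E: dominated by H (weight 1.3≤1.8, battery life 9≥9, RAM 57≥35, price 681≤2383).
F: not dominated.
G: dominated by B (weight 2.5≤2.6, battery life 19≥6, RAM 41≥36, price 882≤3057).
H: not dominated (best weight).
I: not dominated (best RAM).

B, C, F, H, I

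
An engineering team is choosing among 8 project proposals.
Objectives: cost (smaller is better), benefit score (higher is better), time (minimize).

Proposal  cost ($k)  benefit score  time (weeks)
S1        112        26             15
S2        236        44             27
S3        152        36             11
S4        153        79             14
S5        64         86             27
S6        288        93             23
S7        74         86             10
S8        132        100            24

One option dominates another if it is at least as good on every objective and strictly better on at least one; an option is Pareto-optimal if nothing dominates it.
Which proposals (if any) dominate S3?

S7: cost 74≤152, benefit score 86≥36, time 10≤11 — dominates S3.
Others (S1, S2, S4, S5, S6, S8) are each worse than S3 on at least one objective.

S7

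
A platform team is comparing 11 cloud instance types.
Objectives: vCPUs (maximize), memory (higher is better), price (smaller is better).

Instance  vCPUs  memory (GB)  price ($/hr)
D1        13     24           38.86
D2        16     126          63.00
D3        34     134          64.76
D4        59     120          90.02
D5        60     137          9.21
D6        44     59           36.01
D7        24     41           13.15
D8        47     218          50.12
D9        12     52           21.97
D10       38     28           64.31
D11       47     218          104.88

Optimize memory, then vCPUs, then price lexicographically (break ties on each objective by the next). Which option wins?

First maximize memory: best is 218, kept {D8, D11}.
Then maximize vCPUs: best is 47, kept {D8, D11}.
Then minimize price: best is 50.12, kept {D8}.

D8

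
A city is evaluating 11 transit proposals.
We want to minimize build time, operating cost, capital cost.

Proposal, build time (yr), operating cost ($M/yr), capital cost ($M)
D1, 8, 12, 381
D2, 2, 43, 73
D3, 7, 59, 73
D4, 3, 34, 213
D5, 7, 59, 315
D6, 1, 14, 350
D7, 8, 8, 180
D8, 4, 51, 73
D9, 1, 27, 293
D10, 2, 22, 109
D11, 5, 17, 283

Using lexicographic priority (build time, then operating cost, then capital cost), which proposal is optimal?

First minimize build time: best is 1, kept {D6, D9}.
Then minimize operating cost: best is 14, kept {D6}.

D6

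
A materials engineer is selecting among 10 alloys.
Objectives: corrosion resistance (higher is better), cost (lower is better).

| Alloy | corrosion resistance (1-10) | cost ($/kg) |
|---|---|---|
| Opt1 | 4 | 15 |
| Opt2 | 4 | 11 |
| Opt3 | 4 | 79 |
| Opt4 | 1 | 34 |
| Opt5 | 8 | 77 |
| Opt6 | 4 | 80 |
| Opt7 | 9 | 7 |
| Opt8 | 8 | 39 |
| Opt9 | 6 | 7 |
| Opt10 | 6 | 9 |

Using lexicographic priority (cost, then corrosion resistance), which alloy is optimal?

First minimize cost: best is 7, kept {Opt7, Opt9}.
Then maximize corrosion resistance: best is 9, kept {Opt7}.

Opt7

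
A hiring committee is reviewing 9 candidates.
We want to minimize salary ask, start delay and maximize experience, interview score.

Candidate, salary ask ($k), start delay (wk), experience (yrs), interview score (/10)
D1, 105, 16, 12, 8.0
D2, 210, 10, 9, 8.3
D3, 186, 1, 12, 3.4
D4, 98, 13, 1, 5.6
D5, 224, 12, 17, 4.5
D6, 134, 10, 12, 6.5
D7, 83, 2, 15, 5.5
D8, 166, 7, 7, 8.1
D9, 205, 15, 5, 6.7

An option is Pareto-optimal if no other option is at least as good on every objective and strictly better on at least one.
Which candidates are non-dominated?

D1, D2, D3, D4, D5, D6, D7, D8

D1: not dominated.
D2: not dominated (best interview score).
D3: not dominated (best start delay).
D4: not dominated.
D5: not dominated (best experience).
D6: not dominated.
D7: not dominated (best salary ask).
D8: not dominated.
D9: dominated by D8 (salary ask 166≤205, start delay 7≤15, experience 7≥5, interview score 8.1≥6.7).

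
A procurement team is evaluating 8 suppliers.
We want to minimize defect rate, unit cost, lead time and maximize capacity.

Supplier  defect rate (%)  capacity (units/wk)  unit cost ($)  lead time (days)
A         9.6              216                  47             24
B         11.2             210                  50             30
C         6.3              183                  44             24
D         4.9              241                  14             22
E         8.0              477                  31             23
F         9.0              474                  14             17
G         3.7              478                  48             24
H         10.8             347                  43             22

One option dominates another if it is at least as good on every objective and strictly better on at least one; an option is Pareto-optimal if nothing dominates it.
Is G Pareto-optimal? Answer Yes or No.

Yes

A: worse on defect rate (9.6 vs 3.7).
B: worse on defect rate (11.2 vs 3.7).
C: worse on defect rate (6.3 vs 3.7).
D: worse on defect rate (4.9 vs 3.7).
E: worse on defect rate (8.0 vs 3.7).
F: worse on defect rate (9.0 vs 3.7).
H: worse on defect rate (10.8 vs 3.7).
No option is at least as good as G on every objective and strictly better on one.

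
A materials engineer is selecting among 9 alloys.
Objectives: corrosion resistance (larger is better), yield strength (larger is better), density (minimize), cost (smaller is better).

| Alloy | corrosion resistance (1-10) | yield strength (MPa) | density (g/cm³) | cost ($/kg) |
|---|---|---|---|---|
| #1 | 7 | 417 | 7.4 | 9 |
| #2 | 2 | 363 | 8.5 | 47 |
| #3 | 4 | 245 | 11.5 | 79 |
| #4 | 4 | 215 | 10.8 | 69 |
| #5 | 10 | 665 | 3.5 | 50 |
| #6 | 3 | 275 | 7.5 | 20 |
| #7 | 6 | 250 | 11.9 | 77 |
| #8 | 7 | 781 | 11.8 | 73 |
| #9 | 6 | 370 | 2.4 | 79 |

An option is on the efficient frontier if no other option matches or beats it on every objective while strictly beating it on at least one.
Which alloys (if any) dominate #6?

#1: corrosion resistance 7≥3, yield strength 417≥275, density 7.4≤7.5, cost 9≤20 — dominates #6.
Others (#2, #3, #4, #5, #7, #8, #9) are each worse than #6 on at least one objective.

#1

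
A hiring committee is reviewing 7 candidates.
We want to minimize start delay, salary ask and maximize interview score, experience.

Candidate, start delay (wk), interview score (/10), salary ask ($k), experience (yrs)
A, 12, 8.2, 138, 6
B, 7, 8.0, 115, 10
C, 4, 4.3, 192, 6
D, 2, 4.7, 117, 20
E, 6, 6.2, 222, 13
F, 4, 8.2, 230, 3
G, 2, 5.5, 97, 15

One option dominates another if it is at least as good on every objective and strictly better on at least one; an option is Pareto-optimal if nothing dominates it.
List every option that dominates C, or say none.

D: start delay 2≤4, interview score 4.7≥4.3, salary ask 117≤192, experience 20≥6 — dominates C.
G: start delay 2≤4, interview score 5.5≥4.3, salary ask 97≤192, experience 15≥6 — dominates C.
Others (A, B, E, F) are each worse than C on at least one objective.

D, G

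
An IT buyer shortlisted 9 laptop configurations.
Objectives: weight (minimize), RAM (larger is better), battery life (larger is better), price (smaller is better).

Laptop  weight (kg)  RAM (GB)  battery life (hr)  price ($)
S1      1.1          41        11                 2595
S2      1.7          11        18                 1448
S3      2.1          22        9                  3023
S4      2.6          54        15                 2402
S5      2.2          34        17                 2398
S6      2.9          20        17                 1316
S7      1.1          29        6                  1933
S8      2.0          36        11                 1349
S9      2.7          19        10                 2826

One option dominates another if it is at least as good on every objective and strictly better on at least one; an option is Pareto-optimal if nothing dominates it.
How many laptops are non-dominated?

S1: not dominated.
S2: not dominated (best battery life).
S3: dominated by S1 (weight 1.1≤2.1, RAM 41≥22, battery life 11≥9, price 2595≤3023).
S4: not dominated (best RAM).
S5: not dominated.
S6: not dominated (best price).
S7: not dominated.
S8: not dominated.
S9: dominated by S1 (weight 1.1≤2.7, RAM 41≥19, battery life 11≥10, price 2595≤2826).
Pareto-optimal: S1, S2, S4, S5, S6, S7, S8 → 7.

7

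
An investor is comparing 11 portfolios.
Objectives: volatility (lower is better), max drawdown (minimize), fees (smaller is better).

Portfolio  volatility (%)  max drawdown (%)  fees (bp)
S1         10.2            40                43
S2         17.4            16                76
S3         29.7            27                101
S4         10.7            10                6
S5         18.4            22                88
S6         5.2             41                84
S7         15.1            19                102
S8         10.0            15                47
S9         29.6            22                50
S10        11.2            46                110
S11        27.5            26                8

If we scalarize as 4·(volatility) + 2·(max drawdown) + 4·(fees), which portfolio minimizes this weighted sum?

S4

S1: 4·10.2 + 2·40 + 4·43 = 292.8
S2: 4·17.4 + 2·16 + 4·76 = 405.6
S3: 4·29.7 + 2·27 + 4·101 = 576.8
S4: 4·10.7 + 2·10 + 4·6 = 86.8
S5: 4·18.4 + 2·22 + 4·88 = 469.6
S6: 4·5.2 + 2·41 + 4·84 = 438.8
S7: 4·15.1 + 2·19 + 4·102 = 506.4
S8: 4·10.0 + 2·15 + 4·47 = 258.0
S9: 4·29.6 + 2·22 + 4·50 = 362.4
S10: 4·11.2 + 2·46 + 4·110 = 576.8
S11: 4·27.5 + 2·26 + 4·8 = 194.0
Lowest: S4 at 86.8.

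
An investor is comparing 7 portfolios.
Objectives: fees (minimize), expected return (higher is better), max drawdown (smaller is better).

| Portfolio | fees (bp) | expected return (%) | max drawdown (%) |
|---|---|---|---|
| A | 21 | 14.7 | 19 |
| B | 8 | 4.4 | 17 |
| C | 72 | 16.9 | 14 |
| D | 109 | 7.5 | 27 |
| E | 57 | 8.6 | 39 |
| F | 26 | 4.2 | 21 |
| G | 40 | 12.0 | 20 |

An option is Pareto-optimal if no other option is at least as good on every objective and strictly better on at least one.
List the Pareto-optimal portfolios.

A: not dominated.
B: not dominated (best fees).
C: not dominated (best expected return).
D: dominated by A (fees 21≤109, expected return 14.7≥7.5, max drawdown 19≤27).
E: dominated by A (fees 21≤57, expected return 14.7≥8.6, max drawdown 19≤39).
F: dominated by A (fees 21≤26, expected return 14.7≥4.2, max drawdown 19≤21).
G: dominated by A (fees 21≤40, expected return 14.7≥12.0, max drawdown 19≤20).

A, B, C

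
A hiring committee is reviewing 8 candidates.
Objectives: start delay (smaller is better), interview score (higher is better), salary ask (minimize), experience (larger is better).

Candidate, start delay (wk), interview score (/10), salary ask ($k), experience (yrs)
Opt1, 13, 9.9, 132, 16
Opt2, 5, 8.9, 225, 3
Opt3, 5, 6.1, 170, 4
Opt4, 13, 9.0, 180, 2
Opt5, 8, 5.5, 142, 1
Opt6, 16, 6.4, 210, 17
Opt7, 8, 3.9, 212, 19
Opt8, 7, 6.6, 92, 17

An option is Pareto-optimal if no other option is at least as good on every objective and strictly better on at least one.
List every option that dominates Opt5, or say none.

Opt8

Opt8: start delay 7≤8, interview score 6.6≥5.5, salary ask 92≤142, experience 17≥1 — dominates Opt5.
Others (Opt1, Opt2, Opt3, Opt4, Opt6, Opt7) are each worse than Opt5 on at least one objective.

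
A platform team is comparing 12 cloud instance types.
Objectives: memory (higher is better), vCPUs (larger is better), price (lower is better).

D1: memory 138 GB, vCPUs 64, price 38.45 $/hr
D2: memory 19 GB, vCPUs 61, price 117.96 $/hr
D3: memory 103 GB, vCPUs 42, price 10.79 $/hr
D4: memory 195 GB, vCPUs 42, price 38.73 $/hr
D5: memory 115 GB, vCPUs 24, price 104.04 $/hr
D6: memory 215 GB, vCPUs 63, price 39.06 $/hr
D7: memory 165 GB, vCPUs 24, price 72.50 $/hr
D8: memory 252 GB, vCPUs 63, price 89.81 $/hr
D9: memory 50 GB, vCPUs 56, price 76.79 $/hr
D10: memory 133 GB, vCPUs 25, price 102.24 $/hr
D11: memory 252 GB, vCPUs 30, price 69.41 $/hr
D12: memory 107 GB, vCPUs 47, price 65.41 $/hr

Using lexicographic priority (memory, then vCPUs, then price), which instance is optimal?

D8

First maximize memory: best is 252, kept {D8, D11}.
Then maximize vCPUs: best is 63, kept {D8}.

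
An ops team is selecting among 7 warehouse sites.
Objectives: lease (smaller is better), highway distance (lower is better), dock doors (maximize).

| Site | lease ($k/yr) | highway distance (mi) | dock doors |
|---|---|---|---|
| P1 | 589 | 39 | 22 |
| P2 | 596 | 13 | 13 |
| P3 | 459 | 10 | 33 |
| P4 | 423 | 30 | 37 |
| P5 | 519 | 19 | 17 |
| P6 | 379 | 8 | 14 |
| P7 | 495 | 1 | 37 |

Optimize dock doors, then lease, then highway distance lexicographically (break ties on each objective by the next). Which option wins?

P4

First maximize dock doors: best is 37, kept {P4, P7}.
Then minimize lease: best is 423, kept {P4}.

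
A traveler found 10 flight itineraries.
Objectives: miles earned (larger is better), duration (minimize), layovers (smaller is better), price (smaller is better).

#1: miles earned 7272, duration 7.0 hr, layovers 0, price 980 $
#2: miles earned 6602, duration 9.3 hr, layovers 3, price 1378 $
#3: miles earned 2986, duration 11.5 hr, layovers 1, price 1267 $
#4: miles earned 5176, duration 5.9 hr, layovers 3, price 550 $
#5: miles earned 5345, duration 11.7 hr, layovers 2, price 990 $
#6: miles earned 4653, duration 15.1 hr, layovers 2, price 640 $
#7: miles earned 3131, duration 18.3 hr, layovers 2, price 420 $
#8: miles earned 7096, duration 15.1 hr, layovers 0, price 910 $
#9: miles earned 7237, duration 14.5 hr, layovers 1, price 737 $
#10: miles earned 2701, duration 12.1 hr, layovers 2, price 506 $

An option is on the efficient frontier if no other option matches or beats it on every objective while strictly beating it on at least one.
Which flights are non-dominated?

#1: not dominated (best miles earned).
#2: dominated by #1 (miles earned 7272≥6602, duration 7.0≤9.3, layovers 0≤3, price 980≤1378).
#3: dominated by #1 (miles earned 7272≥2986, duration 7.0≤11.5, layovers 0≤1, price 980≤1267).
#4: not dominated (best duration).
#5: dominated by #1 (miles earned 7272≥5345, duration 7.0≤11.7, layovers 0≤2, price 980≤990).
#6: not dominated.
#7: not dominated (best price).
#8: not dominated.
#9: not dominated.
#10: not dominated.

#1, #4, #6, #7, #8, #9, #10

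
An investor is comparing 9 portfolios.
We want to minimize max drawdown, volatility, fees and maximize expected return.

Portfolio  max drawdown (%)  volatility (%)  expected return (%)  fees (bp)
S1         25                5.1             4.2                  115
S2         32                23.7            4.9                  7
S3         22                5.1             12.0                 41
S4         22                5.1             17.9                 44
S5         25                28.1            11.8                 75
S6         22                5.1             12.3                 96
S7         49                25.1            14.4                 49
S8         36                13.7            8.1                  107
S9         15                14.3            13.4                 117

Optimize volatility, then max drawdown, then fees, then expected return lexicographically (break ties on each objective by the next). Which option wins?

First minimize volatility: best is 5.1, kept {S1, S3, S4, S6}.
Then minimize max drawdown: best is 22, kept {S3, S4, S6}.
Then minimize fees: best is 41, kept {S3}.

S3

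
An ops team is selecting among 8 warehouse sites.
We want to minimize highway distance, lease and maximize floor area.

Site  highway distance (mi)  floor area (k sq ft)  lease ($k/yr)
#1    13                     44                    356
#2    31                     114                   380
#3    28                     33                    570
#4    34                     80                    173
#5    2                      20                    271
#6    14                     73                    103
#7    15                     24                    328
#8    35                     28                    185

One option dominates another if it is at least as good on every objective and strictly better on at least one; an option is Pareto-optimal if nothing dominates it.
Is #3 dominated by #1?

#1 vs #3: highway distance 13≤28, floor area 44≥33, lease 356≤570 — #1 is at least as good on every objective with at least one strict improvement.

Yes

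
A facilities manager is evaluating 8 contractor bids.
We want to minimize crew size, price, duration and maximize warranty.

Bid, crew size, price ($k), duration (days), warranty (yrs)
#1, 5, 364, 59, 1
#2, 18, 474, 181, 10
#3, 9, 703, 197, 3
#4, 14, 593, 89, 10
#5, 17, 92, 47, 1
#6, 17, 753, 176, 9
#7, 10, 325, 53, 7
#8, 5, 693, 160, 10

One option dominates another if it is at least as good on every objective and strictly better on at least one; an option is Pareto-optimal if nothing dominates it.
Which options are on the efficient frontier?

#1, #2, #4, #5, #7, #8

#1: not dominated.
#2: not dominated.
#3: dominated by #8 (crew size 5≤9, price 693≤703, duration 160≤197, warranty 10≥3).
#4: not dominated.
#5: not dominated (best price).
#6: dominated by #4 (crew size 14≤17, price 593≤753, duration 89≤176, warranty 10≥9).
#7: not dominated.
#8: not dominated.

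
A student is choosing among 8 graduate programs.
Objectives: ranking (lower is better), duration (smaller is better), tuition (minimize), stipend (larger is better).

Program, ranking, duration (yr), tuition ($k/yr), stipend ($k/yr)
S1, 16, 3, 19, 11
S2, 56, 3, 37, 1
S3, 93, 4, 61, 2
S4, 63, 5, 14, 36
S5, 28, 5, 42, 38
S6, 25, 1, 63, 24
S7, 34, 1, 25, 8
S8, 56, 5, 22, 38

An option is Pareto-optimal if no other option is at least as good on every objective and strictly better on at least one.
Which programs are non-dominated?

S1: not dominated (best ranking).
S2: dominated by S1 (ranking 16≤56, duration 3≤3, tuition 19≤37, stipend 11≥1).
S3: dominated by S1 (ranking 16≤93, duration 3≤4, tuition 19≤61, stipend 11≥2).
S4: not dominated (best tuition).
S5: not dominated.
S6: not dominated.
S7: not dominated.
S8: not dominated.

S1, S4, S5, S6, S7, S8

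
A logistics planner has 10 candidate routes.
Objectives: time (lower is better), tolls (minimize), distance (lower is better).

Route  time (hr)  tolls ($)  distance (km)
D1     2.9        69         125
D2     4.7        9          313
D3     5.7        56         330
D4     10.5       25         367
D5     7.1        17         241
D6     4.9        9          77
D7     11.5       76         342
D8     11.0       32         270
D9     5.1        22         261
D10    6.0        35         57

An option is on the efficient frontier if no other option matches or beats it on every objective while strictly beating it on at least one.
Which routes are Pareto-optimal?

D1: not dominated (best time).
D2: not dominated.
D3: dominated by D2 (time 4.7≤5.7, tolls 9≤56, distance 313≤330).
D4: dominated by D2 (time 4.7≤10.5, tolls 9≤25, distance 313≤367).
D5: dominated by D6 (time 4.9≤7.1, tolls 9≤17, distance 77≤241).
D6: not dominated.
D7: dominated by D1 (time 2.9≤11.5, tolls 69≤76, distance 125≤342).
D8: dominated by D5 (time 7.1≤11.0, tolls 17≤32, distance 241≤270).
D9: dominated by D6 (time 4.9≤5.1, tolls 9≤22, distance 77≤261).
D10: not dominated (best distance).

D1, D2, D6, D10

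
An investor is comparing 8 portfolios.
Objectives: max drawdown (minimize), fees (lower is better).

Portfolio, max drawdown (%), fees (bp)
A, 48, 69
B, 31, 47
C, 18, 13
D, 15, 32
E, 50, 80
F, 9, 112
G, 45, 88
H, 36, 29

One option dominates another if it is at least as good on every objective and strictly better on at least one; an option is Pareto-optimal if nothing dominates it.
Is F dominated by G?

No

G vs F: G is worse on max drawdown (45 vs 9), so it does not dominate F.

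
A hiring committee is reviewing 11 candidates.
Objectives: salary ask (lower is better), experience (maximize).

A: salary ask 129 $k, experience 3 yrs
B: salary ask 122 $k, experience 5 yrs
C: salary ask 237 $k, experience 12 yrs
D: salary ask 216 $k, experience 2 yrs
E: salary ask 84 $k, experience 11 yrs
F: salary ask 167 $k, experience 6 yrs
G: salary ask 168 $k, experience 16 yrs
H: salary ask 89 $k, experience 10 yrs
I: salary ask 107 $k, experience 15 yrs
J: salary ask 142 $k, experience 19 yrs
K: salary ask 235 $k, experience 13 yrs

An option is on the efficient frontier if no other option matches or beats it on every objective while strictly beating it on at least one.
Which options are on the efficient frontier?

E, I, J

A: dominated by B (salary ask 122≤129, experience 5≥3).
B: dominated by E (salary ask 84≤122, experience 11≥5).
C: dominated by G (salary ask 168≤237, experience 16≥12).
D: dominated by A (salary ask 129≤216, experience 3≥2).
E: not dominated (best salary ask).
F: dominated by E (salary ask 84≤167, experience 11≥6).
G: dominated by J (salary ask 142≤168, experience 19≥16).
H: dominated by E (salary ask 84≤89, experience 11≥10).
I: not dominated.
J: not dominated (best experience).
K: dominated by G (salary ask 168≤235, experience 16≥13).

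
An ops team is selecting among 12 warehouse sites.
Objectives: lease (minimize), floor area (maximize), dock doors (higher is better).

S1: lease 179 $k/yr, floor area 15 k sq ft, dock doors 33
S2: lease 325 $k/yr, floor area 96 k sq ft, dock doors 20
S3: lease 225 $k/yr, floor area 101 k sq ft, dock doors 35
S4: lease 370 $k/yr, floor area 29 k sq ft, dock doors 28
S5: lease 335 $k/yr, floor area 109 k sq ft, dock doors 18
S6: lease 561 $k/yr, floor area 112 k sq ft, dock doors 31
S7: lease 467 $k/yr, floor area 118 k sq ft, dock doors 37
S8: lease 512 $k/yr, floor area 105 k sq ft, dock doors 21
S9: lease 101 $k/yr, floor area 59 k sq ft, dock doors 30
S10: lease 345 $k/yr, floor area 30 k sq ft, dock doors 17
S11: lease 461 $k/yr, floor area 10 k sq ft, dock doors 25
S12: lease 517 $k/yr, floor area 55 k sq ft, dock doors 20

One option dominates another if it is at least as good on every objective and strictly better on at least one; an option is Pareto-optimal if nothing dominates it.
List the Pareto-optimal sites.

S1: not dominated.
S2: dominated by S3 (lease 225≤325, floor area 101≥96, dock doors 35≥20).
S3: not dominated.
S4: dominated by S3 (lease 225≤370, floor area 101≥29, dock doors 35≥28).
S5: not dominated.
S6: dominated by S7 (lease 467≤561, floor area 118≥112, dock doors 37≥31).
S7: not dominated (best floor area).
S8: dominated by S7 (lease 467≤512, floor area 118≥105, dock doors 37≥21).
S9: not dominated (best lease).
S10: dominated by S2 (lease 325≤345, floor area 96≥30, dock doors 20≥17).
S11: dominated by S1 (lease 179≤461, floor area 15≥10, dock doors 33≥25).
S12: dominated by S2 (lease 325≤517, floor area 96≥55, dock doors 20≥20).

S1, S3, S5, S7, S9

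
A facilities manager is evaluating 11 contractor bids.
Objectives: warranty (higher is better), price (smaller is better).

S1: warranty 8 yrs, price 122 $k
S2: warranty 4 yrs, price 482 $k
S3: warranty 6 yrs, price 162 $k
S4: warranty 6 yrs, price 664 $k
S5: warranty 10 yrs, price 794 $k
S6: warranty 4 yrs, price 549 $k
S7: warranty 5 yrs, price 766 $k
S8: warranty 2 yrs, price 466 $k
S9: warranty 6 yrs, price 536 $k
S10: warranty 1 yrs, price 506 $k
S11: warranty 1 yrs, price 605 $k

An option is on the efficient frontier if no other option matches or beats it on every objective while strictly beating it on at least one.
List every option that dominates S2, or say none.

S1: warranty 8≥4, price 122≤482 — dominates S2.
S3: warranty 6≥4, price 162≤482 — dominates S2.
Others (S4, S5, S6, S7, S8, S9, S10, S11) are each worse than S2 on at least one objective.

S1, S3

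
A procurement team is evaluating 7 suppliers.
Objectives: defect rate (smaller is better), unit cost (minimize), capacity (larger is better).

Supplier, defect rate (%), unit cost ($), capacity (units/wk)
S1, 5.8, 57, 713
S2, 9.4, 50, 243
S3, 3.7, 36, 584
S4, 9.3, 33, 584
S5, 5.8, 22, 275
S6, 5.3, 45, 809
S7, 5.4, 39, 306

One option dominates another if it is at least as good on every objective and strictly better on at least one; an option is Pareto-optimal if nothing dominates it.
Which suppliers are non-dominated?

S1: dominated by S6 (defect rate 5.3≤5.8, unit cost 45≤57, capacity 809≥713).
S2: dominated by S3 (defect rate 3.7≤9.4, unit cost 36≤50, capacity 584≥243).
S3: not dominated (best defect rate).
S4: not dominated.
S5: not dominated (best unit cost).
S6: not dominated (best capacity).
S7: dominated by S3 (defect rate 3.7≤5.4, unit cost 36≤39, capacity 584≥306).

S3, S4, S5, S6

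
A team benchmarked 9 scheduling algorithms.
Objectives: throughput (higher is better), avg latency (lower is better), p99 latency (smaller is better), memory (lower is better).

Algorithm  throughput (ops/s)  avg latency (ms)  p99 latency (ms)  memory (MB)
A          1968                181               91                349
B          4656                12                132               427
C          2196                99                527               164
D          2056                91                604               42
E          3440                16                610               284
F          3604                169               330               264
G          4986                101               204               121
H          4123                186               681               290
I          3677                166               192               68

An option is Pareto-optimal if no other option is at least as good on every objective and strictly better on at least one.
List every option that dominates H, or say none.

G

G: throughput 4986≥4123, avg latency 101≤186, p99 latency 204≤681, memory 121≤290 — dominates H.
Others (A, B, C, D, E, F, I) are each worse than H on at least one objective.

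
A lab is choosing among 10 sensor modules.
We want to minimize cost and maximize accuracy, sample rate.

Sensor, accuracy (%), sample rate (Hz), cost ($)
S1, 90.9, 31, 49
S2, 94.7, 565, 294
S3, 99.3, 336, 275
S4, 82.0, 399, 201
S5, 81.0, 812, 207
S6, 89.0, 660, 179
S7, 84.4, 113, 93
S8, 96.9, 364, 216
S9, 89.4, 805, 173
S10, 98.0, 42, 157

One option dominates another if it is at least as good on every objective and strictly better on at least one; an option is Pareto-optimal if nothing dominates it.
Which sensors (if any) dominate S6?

S9

S9: accuracy 89.4≥89.0, sample rate 805≥660, cost 173≤179 — dominates S6.
Others (S1, S2, S3, S4, S5, S7, S8, S10) are each worse than S6 on at least one objective.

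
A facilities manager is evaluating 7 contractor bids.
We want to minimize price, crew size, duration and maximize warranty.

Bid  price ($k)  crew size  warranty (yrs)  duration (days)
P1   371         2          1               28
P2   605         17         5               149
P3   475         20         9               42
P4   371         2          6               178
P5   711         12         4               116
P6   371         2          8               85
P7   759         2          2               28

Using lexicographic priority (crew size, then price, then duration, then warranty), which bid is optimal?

P1

First minimize crew size: best is 2, kept {P1, P4, P6, P7}.
Then minimize price: best is 371, kept {P1, P4, P6}.
Then minimize duration: best is 28, kept {P1}.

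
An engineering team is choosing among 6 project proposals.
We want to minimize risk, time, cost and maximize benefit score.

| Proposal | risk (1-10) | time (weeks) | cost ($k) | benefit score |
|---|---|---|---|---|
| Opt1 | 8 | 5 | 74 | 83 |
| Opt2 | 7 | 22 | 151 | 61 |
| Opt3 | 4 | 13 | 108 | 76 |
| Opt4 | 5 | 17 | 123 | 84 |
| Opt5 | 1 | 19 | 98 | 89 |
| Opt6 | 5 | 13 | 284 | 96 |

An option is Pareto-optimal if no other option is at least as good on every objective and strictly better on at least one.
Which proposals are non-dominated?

Opt1, Opt3, Opt4, Opt5, Opt6

Opt1: not dominated (best time).
Opt2: dominated by Opt3 (risk 4≤7, time 13≤22, cost 108≤151, benefit score 76≥61).
Opt3: not dominated.
Opt4: not dominated.
Opt5: not dominated (best risk).
Opt6: not dominated (best benefit score).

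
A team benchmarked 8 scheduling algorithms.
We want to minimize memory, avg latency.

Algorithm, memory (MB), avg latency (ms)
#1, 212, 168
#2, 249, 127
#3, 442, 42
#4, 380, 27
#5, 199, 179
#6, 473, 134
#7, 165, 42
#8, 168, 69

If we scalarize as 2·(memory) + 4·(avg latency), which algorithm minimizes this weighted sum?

#7

#1: 2·212 + 4·168 = 1096
#2: 2·249 + 4·127 = 1006
#3: 2·442 + 4·42 = 1052
#4: 2·380 + 4·27 = 868
#5: 2·199 + 4·179 = 1114
#6: 2·473 + 4·134 = 1482
#7: 2·165 + 4·42 = 498
#8: 2·168 + 4·69 = 612
Lowest: #7 at 498.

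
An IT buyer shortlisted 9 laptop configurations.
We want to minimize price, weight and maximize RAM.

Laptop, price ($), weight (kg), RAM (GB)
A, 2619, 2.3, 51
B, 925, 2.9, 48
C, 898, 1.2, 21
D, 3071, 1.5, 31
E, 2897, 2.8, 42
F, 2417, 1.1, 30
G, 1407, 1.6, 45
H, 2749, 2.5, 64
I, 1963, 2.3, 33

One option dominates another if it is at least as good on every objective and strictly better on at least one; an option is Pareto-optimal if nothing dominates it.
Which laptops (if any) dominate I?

G: price 1407≤1963, weight 1.6≤2.3, RAM 45≥33 — dominates I.
Others (A, B, C, D, E, F, H) are each worse than I on at least one objective.

G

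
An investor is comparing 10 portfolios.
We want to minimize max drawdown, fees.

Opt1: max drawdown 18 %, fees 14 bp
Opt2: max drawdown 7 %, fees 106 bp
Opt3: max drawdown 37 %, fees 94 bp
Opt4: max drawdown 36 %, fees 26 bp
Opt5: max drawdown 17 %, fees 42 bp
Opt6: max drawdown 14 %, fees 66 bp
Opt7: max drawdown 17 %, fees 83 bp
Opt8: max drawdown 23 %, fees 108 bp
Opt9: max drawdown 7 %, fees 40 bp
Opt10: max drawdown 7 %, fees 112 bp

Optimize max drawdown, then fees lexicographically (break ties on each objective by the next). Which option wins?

Opt9

First minimize max drawdown: best is 7, kept {Opt2, Opt9, Opt10}.
Then minimize fees: best is 40, kept {Opt9}.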